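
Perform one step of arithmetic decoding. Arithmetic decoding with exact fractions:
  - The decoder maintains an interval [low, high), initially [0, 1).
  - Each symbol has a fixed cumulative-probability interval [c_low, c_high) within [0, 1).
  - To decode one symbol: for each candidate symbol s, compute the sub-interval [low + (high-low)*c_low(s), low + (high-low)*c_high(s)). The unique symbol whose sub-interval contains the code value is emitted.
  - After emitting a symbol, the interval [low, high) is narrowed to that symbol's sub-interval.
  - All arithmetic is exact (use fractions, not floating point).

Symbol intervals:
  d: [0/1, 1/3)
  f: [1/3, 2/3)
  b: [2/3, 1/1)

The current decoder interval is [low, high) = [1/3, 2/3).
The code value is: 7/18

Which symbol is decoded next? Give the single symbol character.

Interval width = high − low = 2/3 − 1/3 = 1/3
Scaled code = (code − low) / width = (7/18 − 1/3) / 1/3 = 1/6
  d: [0/1, 1/3) ← scaled code falls here ✓
  f: [1/3, 2/3) 
  b: [2/3, 1/1) 

Answer: d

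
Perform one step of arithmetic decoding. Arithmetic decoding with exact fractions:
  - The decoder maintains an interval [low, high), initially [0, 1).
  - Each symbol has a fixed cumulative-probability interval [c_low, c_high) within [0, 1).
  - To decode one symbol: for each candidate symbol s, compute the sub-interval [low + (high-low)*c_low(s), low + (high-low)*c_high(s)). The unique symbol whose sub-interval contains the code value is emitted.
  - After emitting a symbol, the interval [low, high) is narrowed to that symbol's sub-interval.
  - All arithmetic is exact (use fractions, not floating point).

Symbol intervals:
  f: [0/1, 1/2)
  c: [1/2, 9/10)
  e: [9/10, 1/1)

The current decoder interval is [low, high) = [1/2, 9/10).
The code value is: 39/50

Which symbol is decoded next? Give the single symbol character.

Interval width = high − low = 9/10 − 1/2 = 2/5
Scaled code = (code − low) / width = (39/50 − 1/2) / 2/5 = 7/10
  f: [0/1, 1/2) 
  c: [1/2, 9/10) ← scaled code falls here ✓
  e: [9/10, 1/1) 

Answer: c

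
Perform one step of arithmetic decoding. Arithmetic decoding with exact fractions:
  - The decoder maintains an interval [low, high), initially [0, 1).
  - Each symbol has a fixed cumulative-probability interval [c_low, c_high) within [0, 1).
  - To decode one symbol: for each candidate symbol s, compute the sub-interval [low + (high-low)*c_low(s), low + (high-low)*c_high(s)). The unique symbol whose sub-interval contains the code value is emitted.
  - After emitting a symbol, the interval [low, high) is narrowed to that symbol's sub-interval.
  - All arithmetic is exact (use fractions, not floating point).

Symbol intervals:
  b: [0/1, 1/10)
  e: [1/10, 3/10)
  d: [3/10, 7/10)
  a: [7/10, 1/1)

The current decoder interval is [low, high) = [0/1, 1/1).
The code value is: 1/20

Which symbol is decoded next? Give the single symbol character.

Answer: b

Derivation:
Interval width = high − low = 1/1 − 0/1 = 1/1
Scaled code = (code − low) / width = (1/20 − 0/1) / 1/1 = 1/20
  b: [0/1, 1/10) ← scaled code falls here ✓
  e: [1/10, 3/10) 
  d: [3/10, 7/10) 
  a: [7/10, 1/1) 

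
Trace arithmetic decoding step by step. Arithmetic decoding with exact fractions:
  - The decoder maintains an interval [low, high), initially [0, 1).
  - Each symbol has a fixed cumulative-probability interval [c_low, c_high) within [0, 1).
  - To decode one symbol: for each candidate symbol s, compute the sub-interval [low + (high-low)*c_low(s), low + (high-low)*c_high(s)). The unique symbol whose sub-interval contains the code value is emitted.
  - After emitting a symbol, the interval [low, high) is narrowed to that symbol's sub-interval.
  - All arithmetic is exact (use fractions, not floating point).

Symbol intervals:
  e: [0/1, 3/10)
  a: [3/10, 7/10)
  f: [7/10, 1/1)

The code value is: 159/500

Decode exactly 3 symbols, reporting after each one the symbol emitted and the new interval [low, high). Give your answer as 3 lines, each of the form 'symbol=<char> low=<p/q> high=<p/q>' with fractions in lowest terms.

Step 1: interval [0/1, 1/1), width = 1/1 - 0/1 = 1/1
  'e': [0/1 + 1/1*0/1, 0/1 + 1/1*3/10) = [0/1, 3/10)
  'a': [0/1 + 1/1*3/10, 0/1 + 1/1*7/10) = [3/10, 7/10) <- contains code 159/500
  'f': [0/1 + 1/1*7/10, 0/1 + 1/1*1/1) = [7/10, 1/1)
  emit 'a', narrow to [3/10, 7/10)
Step 2: interval [3/10, 7/10), width = 7/10 - 3/10 = 2/5
  'e': [3/10 + 2/5*0/1, 3/10 + 2/5*3/10) = [3/10, 21/50) <- contains code 159/500
  'a': [3/10 + 2/5*3/10, 3/10 + 2/5*7/10) = [21/50, 29/50)
  'f': [3/10 + 2/5*7/10, 3/10 + 2/5*1/1) = [29/50, 7/10)
  emit 'e', narrow to [3/10, 21/50)
Step 3: interval [3/10, 21/50), width = 21/50 - 3/10 = 3/25
  'e': [3/10 + 3/25*0/1, 3/10 + 3/25*3/10) = [3/10, 42/125) <- contains code 159/500
  'a': [3/10 + 3/25*3/10, 3/10 + 3/25*7/10) = [42/125, 48/125)
  'f': [3/10 + 3/25*7/10, 3/10 + 3/25*1/1) = [48/125, 21/50)
  emit 'e', narrow to [3/10, 42/125)

Answer: symbol=a low=3/10 high=7/10
symbol=e low=3/10 high=21/50
symbol=e low=3/10 high=42/125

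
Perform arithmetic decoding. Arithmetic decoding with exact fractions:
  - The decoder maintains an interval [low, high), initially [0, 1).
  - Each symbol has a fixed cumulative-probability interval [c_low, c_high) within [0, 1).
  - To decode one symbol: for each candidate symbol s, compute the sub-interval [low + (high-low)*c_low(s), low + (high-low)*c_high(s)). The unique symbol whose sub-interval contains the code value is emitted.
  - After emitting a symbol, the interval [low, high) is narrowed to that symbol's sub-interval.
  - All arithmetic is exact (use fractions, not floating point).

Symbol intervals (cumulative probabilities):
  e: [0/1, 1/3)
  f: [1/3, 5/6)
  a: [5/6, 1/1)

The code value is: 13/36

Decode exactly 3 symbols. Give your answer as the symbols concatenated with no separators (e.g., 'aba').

Answer: fee

Derivation:
Step 1: interval [0/1, 1/1), width = 1/1 - 0/1 = 1/1
  'e': [0/1 + 1/1*0/1, 0/1 + 1/1*1/3) = [0/1, 1/3)
  'f': [0/1 + 1/1*1/3, 0/1 + 1/1*5/6) = [1/3, 5/6) <- contains code 13/36
  'a': [0/1 + 1/1*5/6, 0/1 + 1/1*1/1) = [5/6, 1/1)
  emit 'f', narrow to [1/3, 5/6)
Step 2: interval [1/3, 5/6), width = 5/6 - 1/3 = 1/2
  'e': [1/3 + 1/2*0/1, 1/3 + 1/2*1/3) = [1/3, 1/2) <- contains code 13/36
  'f': [1/3 + 1/2*1/3, 1/3 + 1/2*5/6) = [1/2, 3/4)
  'a': [1/3 + 1/2*5/6, 1/3 + 1/2*1/1) = [3/4, 5/6)
  emit 'e', narrow to [1/3, 1/2)
Step 3: interval [1/3, 1/2), width = 1/2 - 1/3 = 1/6
  'e': [1/3 + 1/6*0/1, 1/3 + 1/6*1/3) = [1/3, 7/18) <- contains code 13/36
  'f': [1/3 + 1/6*1/3, 1/3 + 1/6*5/6) = [7/18, 17/36)
  'a': [1/3 + 1/6*5/6, 1/3 + 1/6*1/1) = [17/36, 1/2)
  emit 'e', narrow to [1/3, 7/18)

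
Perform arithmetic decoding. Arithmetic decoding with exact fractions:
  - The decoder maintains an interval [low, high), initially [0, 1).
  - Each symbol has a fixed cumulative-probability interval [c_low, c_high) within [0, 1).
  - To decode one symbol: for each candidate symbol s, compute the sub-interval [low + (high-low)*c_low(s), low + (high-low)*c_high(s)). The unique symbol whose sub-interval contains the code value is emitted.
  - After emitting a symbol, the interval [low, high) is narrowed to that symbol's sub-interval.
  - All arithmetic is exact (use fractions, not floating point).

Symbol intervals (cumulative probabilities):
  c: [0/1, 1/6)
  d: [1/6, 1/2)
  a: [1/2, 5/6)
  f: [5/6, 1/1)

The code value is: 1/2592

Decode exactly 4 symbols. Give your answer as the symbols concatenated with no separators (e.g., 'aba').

Step 1: interval [0/1, 1/1), width = 1/1 - 0/1 = 1/1
  'c': [0/1 + 1/1*0/1, 0/1 + 1/1*1/6) = [0/1, 1/6) <- contains code 1/2592
  'd': [0/1 + 1/1*1/6, 0/1 + 1/1*1/2) = [1/6, 1/2)
  'a': [0/1 + 1/1*1/2, 0/1 + 1/1*5/6) = [1/2, 5/6)
  'f': [0/1 + 1/1*5/6, 0/1 + 1/1*1/1) = [5/6, 1/1)
  emit 'c', narrow to [0/1, 1/6)
Step 2: interval [0/1, 1/6), width = 1/6 - 0/1 = 1/6
  'c': [0/1 + 1/6*0/1, 0/1 + 1/6*1/6) = [0/1, 1/36) <- contains code 1/2592
  'd': [0/1 + 1/6*1/6, 0/1 + 1/6*1/2) = [1/36, 1/12)
  'a': [0/1 + 1/6*1/2, 0/1 + 1/6*5/6) = [1/12, 5/36)
  'f': [0/1 + 1/6*5/6, 0/1 + 1/6*1/1) = [5/36, 1/6)
  emit 'c', narrow to [0/1, 1/36)
Step 3: interval [0/1, 1/36), width = 1/36 - 0/1 = 1/36
  'c': [0/1 + 1/36*0/1, 0/1 + 1/36*1/6) = [0/1, 1/216) <- contains code 1/2592
  'd': [0/1 + 1/36*1/6, 0/1 + 1/36*1/2) = [1/216, 1/72)
  'a': [0/1 + 1/36*1/2, 0/1 + 1/36*5/6) = [1/72, 5/216)
  'f': [0/1 + 1/36*5/6, 0/1 + 1/36*1/1) = [5/216, 1/36)
  emit 'c', narrow to [0/1, 1/216)
Step 4: interval [0/1, 1/216), width = 1/216 - 0/1 = 1/216
  'c': [0/1 + 1/216*0/1, 0/1 + 1/216*1/6) = [0/1, 1/1296) <- contains code 1/2592
  'd': [0/1 + 1/216*1/6, 0/1 + 1/216*1/2) = [1/1296, 1/432)
  'a': [0/1 + 1/216*1/2, 0/1 + 1/216*5/6) = [1/432, 5/1296)
  'f': [0/1 + 1/216*5/6, 0/1 + 1/216*1/1) = [5/1296, 1/216)
  emit 'c', narrow to [0/1, 1/1296)

Answer: cccc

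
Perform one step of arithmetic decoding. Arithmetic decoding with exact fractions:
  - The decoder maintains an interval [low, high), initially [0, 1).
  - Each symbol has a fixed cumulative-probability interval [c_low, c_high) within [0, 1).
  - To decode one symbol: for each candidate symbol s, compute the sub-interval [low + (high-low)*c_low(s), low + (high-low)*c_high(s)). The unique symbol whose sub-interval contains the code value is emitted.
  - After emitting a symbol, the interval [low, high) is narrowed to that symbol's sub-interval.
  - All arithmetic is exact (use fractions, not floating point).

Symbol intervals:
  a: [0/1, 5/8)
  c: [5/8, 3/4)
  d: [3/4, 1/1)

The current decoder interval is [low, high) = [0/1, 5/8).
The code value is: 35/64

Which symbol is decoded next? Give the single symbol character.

Interval width = high − low = 5/8 − 0/1 = 5/8
Scaled code = (code − low) / width = (35/64 − 0/1) / 5/8 = 7/8
  a: [0/1, 5/8) 
  c: [5/8, 3/4) 
  d: [3/4, 1/1) ← scaled code falls here ✓

Answer: d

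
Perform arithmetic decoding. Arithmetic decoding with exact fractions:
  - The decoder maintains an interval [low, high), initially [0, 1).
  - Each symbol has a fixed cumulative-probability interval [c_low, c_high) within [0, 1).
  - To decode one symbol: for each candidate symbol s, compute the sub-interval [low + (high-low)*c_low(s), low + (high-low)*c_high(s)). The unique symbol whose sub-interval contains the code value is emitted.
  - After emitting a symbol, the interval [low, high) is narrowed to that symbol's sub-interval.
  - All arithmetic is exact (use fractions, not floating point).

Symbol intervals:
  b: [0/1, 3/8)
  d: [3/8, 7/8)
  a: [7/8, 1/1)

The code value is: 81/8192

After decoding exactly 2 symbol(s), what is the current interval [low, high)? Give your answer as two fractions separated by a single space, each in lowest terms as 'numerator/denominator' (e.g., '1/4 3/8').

Answer: 0/1 9/64

Derivation:
Step 1: interval [0/1, 1/1), width = 1/1 - 0/1 = 1/1
  'b': [0/1 + 1/1*0/1, 0/1 + 1/1*3/8) = [0/1, 3/8) <- contains code 81/8192
  'd': [0/1 + 1/1*3/8, 0/1 + 1/1*7/8) = [3/8, 7/8)
  'a': [0/1 + 1/1*7/8, 0/1 + 1/1*1/1) = [7/8, 1/1)
  emit 'b', narrow to [0/1, 3/8)
Step 2: interval [0/1, 3/8), width = 3/8 - 0/1 = 3/8
  'b': [0/1 + 3/8*0/1, 0/1 + 3/8*3/8) = [0/1, 9/64) <- contains code 81/8192
  'd': [0/1 + 3/8*3/8, 0/1 + 3/8*7/8) = [9/64, 21/64)
  'a': [0/1 + 3/8*7/8, 0/1 + 3/8*1/1) = [21/64, 3/8)
  emit 'b', narrow to [0/1, 9/64)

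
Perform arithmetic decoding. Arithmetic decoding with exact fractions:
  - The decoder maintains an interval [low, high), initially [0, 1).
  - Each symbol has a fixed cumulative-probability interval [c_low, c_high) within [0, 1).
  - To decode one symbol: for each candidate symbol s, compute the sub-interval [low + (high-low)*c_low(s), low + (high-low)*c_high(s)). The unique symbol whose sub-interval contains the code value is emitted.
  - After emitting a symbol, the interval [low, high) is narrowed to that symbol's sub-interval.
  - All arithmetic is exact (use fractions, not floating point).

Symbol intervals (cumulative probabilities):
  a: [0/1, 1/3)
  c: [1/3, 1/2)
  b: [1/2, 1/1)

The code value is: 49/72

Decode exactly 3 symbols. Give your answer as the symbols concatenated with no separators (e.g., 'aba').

Step 1: interval [0/1, 1/1), width = 1/1 - 0/1 = 1/1
  'a': [0/1 + 1/1*0/1, 0/1 + 1/1*1/3) = [0/1, 1/3)
  'c': [0/1 + 1/1*1/3, 0/1 + 1/1*1/2) = [1/3, 1/2)
  'b': [0/1 + 1/1*1/2, 0/1 + 1/1*1/1) = [1/2, 1/1) <- contains code 49/72
  emit 'b', narrow to [1/2, 1/1)
Step 2: interval [1/2, 1/1), width = 1/1 - 1/2 = 1/2
  'a': [1/2 + 1/2*0/1, 1/2 + 1/2*1/3) = [1/2, 2/3)
  'c': [1/2 + 1/2*1/3, 1/2 + 1/2*1/2) = [2/3, 3/4) <- contains code 49/72
  'b': [1/2 + 1/2*1/2, 1/2 + 1/2*1/1) = [3/4, 1/1)
  emit 'c', narrow to [2/3, 3/4)
Step 3: interval [2/3, 3/4), width = 3/4 - 2/3 = 1/12
  'a': [2/3 + 1/12*0/1, 2/3 + 1/12*1/3) = [2/3, 25/36) <- contains code 49/72
  'c': [2/3 + 1/12*1/3, 2/3 + 1/12*1/2) = [25/36, 17/24)
  'b': [2/3 + 1/12*1/2, 2/3 + 1/12*1/1) = [17/24, 3/4)
  emit 'a', narrow to [2/3, 25/36)

Answer: bca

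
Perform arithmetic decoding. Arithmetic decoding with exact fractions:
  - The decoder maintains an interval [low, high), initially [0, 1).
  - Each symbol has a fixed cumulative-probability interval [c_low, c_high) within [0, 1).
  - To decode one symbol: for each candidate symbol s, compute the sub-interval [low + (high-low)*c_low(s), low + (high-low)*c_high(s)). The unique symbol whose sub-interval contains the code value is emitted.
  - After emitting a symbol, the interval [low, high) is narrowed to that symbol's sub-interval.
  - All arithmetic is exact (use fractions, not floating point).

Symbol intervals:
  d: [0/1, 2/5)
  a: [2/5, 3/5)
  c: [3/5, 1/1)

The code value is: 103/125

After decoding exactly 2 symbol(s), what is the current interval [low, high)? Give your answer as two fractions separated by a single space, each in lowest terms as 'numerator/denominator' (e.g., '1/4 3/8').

Step 1: interval [0/1, 1/1), width = 1/1 - 0/1 = 1/1
  'd': [0/1 + 1/1*0/1, 0/1 + 1/1*2/5) = [0/1, 2/5)
  'a': [0/1 + 1/1*2/5, 0/1 + 1/1*3/5) = [2/5, 3/5)
  'c': [0/1 + 1/1*3/5, 0/1 + 1/1*1/1) = [3/5, 1/1) <- contains code 103/125
  emit 'c', narrow to [3/5, 1/1)
Step 2: interval [3/5, 1/1), width = 1/1 - 3/5 = 2/5
  'd': [3/5 + 2/5*0/1, 3/5 + 2/5*2/5) = [3/5, 19/25)
  'a': [3/5 + 2/5*2/5, 3/5 + 2/5*3/5) = [19/25, 21/25) <- contains code 103/125
  'c': [3/5 + 2/5*3/5, 3/5 + 2/5*1/1) = [21/25, 1/1)
  emit 'a', narrow to [19/25, 21/25)

Answer: 19/25 21/25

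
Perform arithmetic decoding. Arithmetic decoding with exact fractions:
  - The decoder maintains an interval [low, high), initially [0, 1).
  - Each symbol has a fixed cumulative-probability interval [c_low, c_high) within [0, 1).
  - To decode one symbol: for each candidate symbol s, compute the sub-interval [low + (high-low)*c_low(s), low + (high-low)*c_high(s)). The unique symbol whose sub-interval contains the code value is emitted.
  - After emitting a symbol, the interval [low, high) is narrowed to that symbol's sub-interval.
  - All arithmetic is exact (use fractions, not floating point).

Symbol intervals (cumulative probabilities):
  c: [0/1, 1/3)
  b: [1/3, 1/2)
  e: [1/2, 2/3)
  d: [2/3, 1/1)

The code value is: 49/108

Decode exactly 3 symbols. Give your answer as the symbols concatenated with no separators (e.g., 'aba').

Step 1: interval [0/1, 1/1), width = 1/1 - 0/1 = 1/1
  'c': [0/1 + 1/1*0/1, 0/1 + 1/1*1/3) = [0/1, 1/3)
  'b': [0/1 + 1/1*1/3, 0/1 + 1/1*1/2) = [1/3, 1/2) <- contains code 49/108
  'e': [0/1 + 1/1*1/2, 0/1 + 1/1*2/3) = [1/2, 2/3)
  'd': [0/1 + 1/1*2/3, 0/1 + 1/1*1/1) = [2/3, 1/1)
  emit 'b', narrow to [1/3, 1/2)
Step 2: interval [1/3, 1/2), width = 1/2 - 1/3 = 1/6
  'c': [1/3 + 1/6*0/1, 1/3 + 1/6*1/3) = [1/3, 7/18)
  'b': [1/3 + 1/6*1/3, 1/3 + 1/6*1/2) = [7/18, 5/12)
  'e': [1/3 + 1/6*1/2, 1/3 + 1/6*2/3) = [5/12, 4/9)
  'd': [1/3 + 1/6*2/3, 1/3 + 1/6*1/1) = [4/9, 1/2) <- contains code 49/108
  emit 'd', narrow to [4/9, 1/2)
Step 3: interval [4/9, 1/2), width = 1/2 - 4/9 = 1/18
  'c': [4/9 + 1/18*0/1, 4/9 + 1/18*1/3) = [4/9, 25/54) <- contains code 49/108
  'b': [4/9 + 1/18*1/3, 4/9 + 1/18*1/2) = [25/54, 17/36)
  'e': [4/9 + 1/18*1/2, 4/9 + 1/18*2/3) = [17/36, 13/27)
  'd': [4/9 + 1/18*2/3, 4/9 + 1/18*1/1) = [13/27, 1/2)
  emit 'c', narrow to [4/9, 25/54)

Answer: bdc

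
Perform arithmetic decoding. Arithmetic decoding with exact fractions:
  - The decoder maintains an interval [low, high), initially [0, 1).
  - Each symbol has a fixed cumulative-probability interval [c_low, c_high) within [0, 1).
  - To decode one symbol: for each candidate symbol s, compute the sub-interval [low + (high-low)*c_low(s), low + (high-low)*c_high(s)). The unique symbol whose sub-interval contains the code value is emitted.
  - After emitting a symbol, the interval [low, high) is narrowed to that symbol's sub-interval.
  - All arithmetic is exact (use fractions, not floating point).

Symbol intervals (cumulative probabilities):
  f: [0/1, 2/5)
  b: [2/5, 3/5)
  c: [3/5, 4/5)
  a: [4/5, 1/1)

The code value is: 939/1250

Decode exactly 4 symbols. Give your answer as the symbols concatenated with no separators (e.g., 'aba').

Answer: ccca

Derivation:
Step 1: interval [0/1, 1/1), width = 1/1 - 0/1 = 1/1
  'f': [0/1 + 1/1*0/1, 0/1 + 1/1*2/5) = [0/1, 2/5)
  'b': [0/1 + 1/1*2/5, 0/1 + 1/1*3/5) = [2/5, 3/5)
  'c': [0/1 + 1/1*3/5, 0/1 + 1/1*4/5) = [3/5, 4/5) <- contains code 939/1250
  'a': [0/1 + 1/1*4/5, 0/1 + 1/1*1/1) = [4/5, 1/1)
  emit 'c', narrow to [3/5, 4/5)
Step 2: interval [3/5, 4/5), width = 4/5 - 3/5 = 1/5
  'f': [3/5 + 1/5*0/1, 3/5 + 1/5*2/5) = [3/5, 17/25)
  'b': [3/5 + 1/5*2/5, 3/5 + 1/5*3/5) = [17/25, 18/25)
  'c': [3/5 + 1/5*3/5, 3/5 + 1/5*4/5) = [18/25, 19/25) <- contains code 939/1250
  'a': [3/5 + 1/5*4/5, 3/5 + 1/5*1/1) = [19/25, 4/5)
  emit 'c', narrow to [18/25, 19/25)
Step 3: interval [18/25, 19/25), width = 19/25 - 18/25 = 1/25
  'f': [18/25 + 1/25*0/1, 18/25 + 1/25*2/5) = [18/25, 92/125)
  'b': [18/25 + 1/25*2/5, 18/25 + 1/25*3/5) = [92/125, 93/125)
  'c': [18/25 + 1/25*3/5, 18/25 + 1/25*4/5) = [93/125, 94/125) <- contains code 939/1250
  'a': [18/25 + 1/25*4/5, 18/25 + 1/25*1/1) = [94/125, 19/25)
  emit 'c', narrow to [93/125, 94/125)
Step 4: interval [93/125, 94/125), width = 94/125 - 93/125 = 1/125
  'f': [93/125 + 1/125*0/1, 93/125 + 1/125*2/5) = [93/125, 467/625)
  'b': [93/125 + 1/125*2/5, 93/125 + 1/125*3/5) = [467/625, 468/625)
  'c': [93/125 + 1/125*3/5, 93/125 + 1/125*4/5) = [468/625, 469/625)
  'a': [93/125 + 1/125*4/5, 93/125 + 1/125*1/1) = [469/625, 94/125) <- contains code 939/1250
  emit 'a', narrow to [469/625, 94/125)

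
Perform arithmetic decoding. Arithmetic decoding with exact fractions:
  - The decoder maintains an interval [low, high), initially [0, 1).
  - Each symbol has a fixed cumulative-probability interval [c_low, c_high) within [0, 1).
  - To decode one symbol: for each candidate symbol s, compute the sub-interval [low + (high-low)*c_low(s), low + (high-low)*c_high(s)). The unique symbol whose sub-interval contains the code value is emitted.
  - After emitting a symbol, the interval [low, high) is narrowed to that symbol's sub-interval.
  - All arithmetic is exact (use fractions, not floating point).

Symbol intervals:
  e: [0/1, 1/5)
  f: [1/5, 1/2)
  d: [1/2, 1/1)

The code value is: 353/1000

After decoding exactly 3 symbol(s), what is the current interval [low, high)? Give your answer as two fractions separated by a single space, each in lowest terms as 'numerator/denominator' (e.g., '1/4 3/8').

Step 1: interval [0/1, 1/1), width = 1/1 - 0/1 = 1/1
  'e': [0/1 + 1/1*0/1, 0/1 + 1/1*1/5) = [0/1, 1/5)
  'f': [0/1 + 1/1*1/5, 0/1 + 1/1*1/2) = [1/5, 1/2) <- contains code 353/1000
  'd': [0/1 + 1/1*1/2, 0/1 + 1/1*1/1) = [1/2, 1/1)
  emit 'f', narrow to [1/5, 1/2)
Step 2: interval [1/5, 1/2), width = 1/2 - 1/5 = 3/10
  'e': [1/5 + 3/10*0/1, 1/5 + 3/10*1/5) = [1/5, 13/50)
  'f': [1/5 + 3/10*1/5, 1/5 + 3/10*1/2) = [13/50, 7/20)
  'd': [1/5 + 3/10*1/2, 1/5 + 3/10*1/1) = [7/20, 1/2) <- contains code 353/1000
  emit 'd', narrow to [7/20, 1/2)
Step 3: interval [7/20, 1/2), width = 1/2 - 7/20 = 3/20
  'e': [7/20 + 3/20*0/1, 7/20 + 3/20*1/5) = [7/20, 19/50) <- contains code 353/1000
  'f': [7/20 + 3/20*1/5, 7/20 + 3/20*1/2) = [19/50, 17/40)
  'd': [7/20 + 3/20*1/2, 7/20 + 3/20*1/1) = [17/40, 1/2)
  emit 'e', narrow to [7/20, 19/50)

Answer: 7/20 19/50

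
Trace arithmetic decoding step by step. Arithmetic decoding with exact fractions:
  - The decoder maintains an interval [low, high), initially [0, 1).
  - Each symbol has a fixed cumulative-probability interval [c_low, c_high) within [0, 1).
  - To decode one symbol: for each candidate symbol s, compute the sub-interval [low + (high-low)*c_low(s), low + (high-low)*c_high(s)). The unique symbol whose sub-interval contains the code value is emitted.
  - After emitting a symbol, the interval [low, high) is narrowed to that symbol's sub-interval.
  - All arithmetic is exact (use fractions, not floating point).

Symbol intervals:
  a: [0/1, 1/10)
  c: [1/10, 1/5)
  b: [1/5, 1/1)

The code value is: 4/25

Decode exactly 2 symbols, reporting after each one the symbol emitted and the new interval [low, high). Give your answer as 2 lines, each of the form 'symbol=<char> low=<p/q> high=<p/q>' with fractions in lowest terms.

Answer: symbol=c low=1/10 high=1/5
symbol=b low=3/25 high=1/5

Derivation:
Step 1: interval [0/1, 1/1), width = 1/1 - 0/1 = 1/1
  'a': [0/1 + 1/1*0/1, 0/1 + 1/1*1/10) = [0/1, 1/10)
  'c': [0/1 + 1/1*1/10, 0/1 + 1/1*1/5) = [1/10, 1/5) <- contains code 4/25
  'b': [0/1 + 1/1*1/5, 0/1 + 1/1*1/1) = [1/5, 1/1)
  emit 'c', narrow to [1/10, 1/5)
Step 2: interval [1/10, 1/5), width = 1/5 - 1/10 = 1/10
  'a': [1/10 + 1/10*0/1, 1/10 + 1/10*1/10) = [1/10, 11/100)
  'c': [1/10 + 1/10*1/10, 1/10 + 1/10*1/5) = [11/100, 3/25)
  'b': [1/10 + 1/10*1/5, 1/10 + 1/10*1/1) = [3/25, 1/5) <- contains code 4/25
  emit 'b', narrow to [3/25, 1/5)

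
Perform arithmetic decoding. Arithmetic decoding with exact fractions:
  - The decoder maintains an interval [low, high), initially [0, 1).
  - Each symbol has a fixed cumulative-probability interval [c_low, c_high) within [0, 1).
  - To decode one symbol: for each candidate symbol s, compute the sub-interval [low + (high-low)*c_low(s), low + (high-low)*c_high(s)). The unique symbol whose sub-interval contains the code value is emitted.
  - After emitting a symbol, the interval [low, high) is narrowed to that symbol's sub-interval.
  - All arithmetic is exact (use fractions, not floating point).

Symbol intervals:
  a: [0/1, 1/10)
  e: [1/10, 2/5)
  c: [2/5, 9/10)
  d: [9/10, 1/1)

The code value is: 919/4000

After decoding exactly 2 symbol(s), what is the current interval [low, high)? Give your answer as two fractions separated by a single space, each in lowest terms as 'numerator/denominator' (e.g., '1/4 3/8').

Answer: 11/50 37/100

Derivation:
Step 1: interval [0/1, 1/1), width = 1/1 - 0/1 = 1/1
  'a': [0/1 + 1/1*0/1, 0/1 + 1/1*1/10) = [0/1, 1/10)
  'e': [0/1 + 1/1*1/10, 0/1 + 1/1*2/5) = [1/10, 2/5) <- contains code 919/4000
  'c': [0/1 + 1/1*2/5, 0/1 + 1/1*9/10) = [2/5, 9/10)
  'd': [0/1 + 1/1*9/10, 0/1 + 1/1*1/1) = [9/10, 1/1)
  emit 'e', narrow to [1/10, 2/5)
Step 2: interval [1/10, 2/5), width = 2/5 - 1/10 = 3/10
  'a': [1/10 + 3/10*0/1, 1/10 + 3/10*1/10) = [1/10, 13/100)
  'e': [1/10 + 3/10*1/10, 1/10 + 3/10*2/5) = [13/100, 11/50)
  'c': [1/10 + 3/10*2/5, 1/10 + 3/10*9/10) = [11/50, 37/100) <- contains code 919/4000
  'd': [1/10 + 3/10*9/10, 1/10 + 3/10*1/1) = [37/100, 2/5)
  emit 'c', narrow to [11/50, 37/100)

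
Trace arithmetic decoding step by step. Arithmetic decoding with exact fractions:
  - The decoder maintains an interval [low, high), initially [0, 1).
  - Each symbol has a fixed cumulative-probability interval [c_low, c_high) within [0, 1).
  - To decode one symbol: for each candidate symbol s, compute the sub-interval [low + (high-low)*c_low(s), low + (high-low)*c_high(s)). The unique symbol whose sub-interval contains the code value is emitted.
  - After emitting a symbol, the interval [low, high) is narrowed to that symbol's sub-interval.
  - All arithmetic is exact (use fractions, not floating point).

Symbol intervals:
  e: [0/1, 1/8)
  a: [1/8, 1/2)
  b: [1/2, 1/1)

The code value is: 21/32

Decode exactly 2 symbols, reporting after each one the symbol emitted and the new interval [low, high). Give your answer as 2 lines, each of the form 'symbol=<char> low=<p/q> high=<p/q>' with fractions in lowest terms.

Step 1: interval [0/1, 1/1), width = 1/1 - 0/1 = 1/1
  'e': [0/1 + 1/1*0/1, 0/1 + 1/1*1/8) = [0/1, 1/8)
  'a': [0/1 + 1/1*1/8, 0/1 + 1/1*1/2) = [1/8, 1/2)
  'b': [0/1 + 1/1*1/2, 0/1 + 1/1*1/1) = [1/2, 1/1) <- contains code 21/32
  emit 'b', narrow to [1/2, 1/1)
Step 2: interval [1/2, 1/1), width = 1/1 - 1/2 = 1/2
  'e': [1/2 + 1/2*0/1, 1/2 + 1/2*1/8) = [1/2, 9/16)
  'a': [1/2 + 1/2*1/8, 1/2 + 1/2*1/2) = [9/16, 3/4) <- contains code 21/32
  'b': [1/2 + 1/2*1/2, 1/2 + 1/2*1/1) = [3/4, 1/1)
  emit 'a', narrow to [9/16, 3/4)

Answer: symbol=b low=1/2 high=1/1
symbol=a low=9/16 high=3/4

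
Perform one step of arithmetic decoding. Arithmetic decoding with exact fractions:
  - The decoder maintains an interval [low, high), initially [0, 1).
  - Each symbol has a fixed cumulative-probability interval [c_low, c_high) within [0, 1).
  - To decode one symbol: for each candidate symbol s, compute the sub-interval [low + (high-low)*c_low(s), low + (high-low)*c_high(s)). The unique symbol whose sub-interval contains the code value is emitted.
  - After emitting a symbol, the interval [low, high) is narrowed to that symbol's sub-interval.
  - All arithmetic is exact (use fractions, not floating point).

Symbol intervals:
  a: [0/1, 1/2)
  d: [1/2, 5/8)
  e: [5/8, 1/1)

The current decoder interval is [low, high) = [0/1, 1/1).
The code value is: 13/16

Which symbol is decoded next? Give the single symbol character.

Interval width = high − low = 1/1 − 0/1 = 1/1
Scaled code = (code − low) / width = (13/16 − 0/1) / 1/1 = 13/16
  a: [0/1, 1/2) 
  d: [1/2, 5/8) 
  e: [5/8, 1/1) ← scaled code falls here ✓

Answer: e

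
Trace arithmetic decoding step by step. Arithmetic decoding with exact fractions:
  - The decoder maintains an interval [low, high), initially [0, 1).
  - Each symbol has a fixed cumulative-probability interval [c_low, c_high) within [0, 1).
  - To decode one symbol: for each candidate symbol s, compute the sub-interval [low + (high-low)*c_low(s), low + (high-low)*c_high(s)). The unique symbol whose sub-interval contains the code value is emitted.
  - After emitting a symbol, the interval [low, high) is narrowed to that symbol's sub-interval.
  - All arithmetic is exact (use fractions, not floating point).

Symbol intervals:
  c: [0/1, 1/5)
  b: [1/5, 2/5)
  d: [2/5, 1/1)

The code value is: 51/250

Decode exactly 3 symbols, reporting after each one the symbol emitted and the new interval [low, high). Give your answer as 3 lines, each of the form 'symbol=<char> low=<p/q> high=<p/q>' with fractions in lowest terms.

Step 1: interval [0/1, 1/1), width = 1/1 - 0/1 = 1/1
  'c': [0/1 + 1/1*0/1, 0/1 + 1/1*1/5) = [0/1, 1/5)
  'b': [0/1 + 1/1*1/5, 0/1 + 1/1*2/5) = [1/5, 2/5) <- contains code 51/250
  'd': [0/1 + 1/1*2/5, 0/1 + 1/1*1/1) = [2/5, 1/1)
  emit 'b', narrow to [1/5, 2/5)
Step 2: interval [1/5, 2/5), width = 2/5 - 1/5 = 1/5
  'c': [1/5 + 1/5*0/1, 1/5 + 1/5*1/5) = [1/5, 6/25) <- contains code 51/250
  'b': [1/5 + 1/5*1/5, 1/5 + 1/5*2/5) = [6/25, 7/25)
  'd': [1/5 + 1/5*2/5, 1/5 + 1/5*1/1) = [7/25, 2/5)
  emit 'c', narrow to [1/5, 6/25)
Step 3: interval [1/5, 6/25), width = 6/25 - 1/5 = 1/25
  'c': [1/5 + 1/25*0/1, 1/5 + 1/25*1/5) = [1/5, 26/125) <- contains code 51/250
  'b': [1/5 + 1/25*1/5, 1/5 + 1/25*2/5) = [26/125, 27/125)
  'd': [1/5 + 1/25*2/5, 1/5 + 1/25*1/1) = [27/125, 6/25)
  emit 'c', narrow to [1/5, 26/125)

Answer: symbol=b low=1/5 high=2/5
symbol=c low=1/5 high=6/25
symbol=c low=1/5 high=26/125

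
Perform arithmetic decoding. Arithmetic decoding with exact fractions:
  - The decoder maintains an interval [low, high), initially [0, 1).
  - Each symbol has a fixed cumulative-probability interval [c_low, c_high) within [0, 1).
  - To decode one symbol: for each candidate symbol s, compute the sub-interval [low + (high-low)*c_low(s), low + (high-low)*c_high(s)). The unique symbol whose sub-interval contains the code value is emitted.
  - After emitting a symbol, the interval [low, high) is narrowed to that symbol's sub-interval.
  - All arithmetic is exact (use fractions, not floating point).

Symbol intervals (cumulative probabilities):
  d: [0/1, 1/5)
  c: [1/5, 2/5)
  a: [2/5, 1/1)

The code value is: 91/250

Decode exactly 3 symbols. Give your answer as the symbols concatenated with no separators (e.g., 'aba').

Answer: caa

Derivation:
Step 1: interval [0/1, 1/1), width = 1/1 - 0/1 = 1/1
  'd': [0/1 + 1/1*0/1, 0/1 + 1/1*1/5) = [0/1, 1/5)
  'c': [0/1 + 1/1*1/5, 0/1 + 1/1*2/5) = [1/5, 2/5) <- contains code 91/250
  'a': [0/1 + 1/1*2/5, 0/1 + 1/1*1/1) = [2/5, 1/1)
  emit 'c', narrow to [1/5, 2/5)
Step 2: interval [1/5, 2/5), width = 2/5 - 1/5 = 1/5
  'd': [1/5 + 1/5*0/1, 1/5 + 1/5*1/5) = [1/5, 6/25)
  'c': [1/5 + 1/5*1/5, 1/5 + 1/5*2/5) = [6/25, 7/25)
  'a': [1/5 + 1/5*2/5, 1/5 + 1/5*1/1) = [7/25, 2/5) <- contains code 91/250
  emit 'a', narrow to [7/25, 2/5)
Step 3: interval [7/25, 2/5), width = 2/5 - 7/25 = 3/25
  'd': [7/25 + 3/25*0/1, 7/25 + 3/25*1/5) = [7/25, 38/125)
  'c': [7/25 + 3/25*1/5, 7/25 + 3/25*2/5) = [38/125, 41/125)
  'a': [7/25 + 3/25*2/5, 7/25 + 3/25*1/1) = [41/125, 2/5) <- contains code 91/250
  emit 'a', narrow to [41/125, 2/5)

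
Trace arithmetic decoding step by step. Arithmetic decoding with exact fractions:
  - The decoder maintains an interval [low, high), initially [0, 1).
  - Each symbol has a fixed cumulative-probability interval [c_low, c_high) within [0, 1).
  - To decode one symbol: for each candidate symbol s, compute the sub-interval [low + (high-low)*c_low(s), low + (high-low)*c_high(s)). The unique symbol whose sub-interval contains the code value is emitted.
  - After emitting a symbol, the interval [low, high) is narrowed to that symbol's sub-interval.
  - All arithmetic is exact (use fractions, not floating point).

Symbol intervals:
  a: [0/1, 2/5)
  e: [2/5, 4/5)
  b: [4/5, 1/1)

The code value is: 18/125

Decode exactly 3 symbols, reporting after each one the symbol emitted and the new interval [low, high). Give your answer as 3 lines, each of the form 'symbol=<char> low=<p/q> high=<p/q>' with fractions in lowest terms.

Step 1: interval [0/1, 1/1), width = 1/1 - 0/1 = 1/1
  'a': [0/1 + 1/1*0/1, 0/1 + 1/1*2/5) = [0/1, 2/5) <- contains code 18/125
  'e': [0/1 + 1/1*2/5, 0/1 + 1/1*4/5) = [2/5, 4/5)
  'b': [0/1 + 1/1*4/5, 0/1 + 1/1*1/1) = [4/5, 1/1)
  emit 'a', narrow to [0/1, 2/5)
Step 2: interval [0/1, 2/5), width = 2/5 - 0/1 = 2/5
  'a': [0/1 + 2/5*0/1, 0/1 + 2/5*2/5) = [0/1, 4/25) <- contains code 18/125
  'e': [0/1 + 2/5*2/5, 0/1 + 2/5*4/5) = [4/25, 8/25)
  'b': [0/1 + 2/5*4/5, 0/1 + 2/5*1/1) = [8/25, 2/5)
  emit 'a', narrow to [0/1, 4/25)
Step 3: interval [0/1, 4/25), width = 4/25 - 0/1 = 4/25
  'a': [0/1 + 4/25*0/1, 0/1 + 4/25*2/5) = [0/1, 8/125)
  'e': [0/1 + 4/25*2/5, 0/1 + 4/25*4/5) = [8/125, 16/125)
  'b': [0/1 + 4/25*4/5, 0/1 + 4/25*1/1) = [16/125, 4/25) <- contains code 18/125
  emit 'b', narrow to [16/125, 4/25)

Answer: symbol=a low=0/1 high=2/5
symbol=a low=0/1 high=4/25
symbol=b low=16/125 high=4/25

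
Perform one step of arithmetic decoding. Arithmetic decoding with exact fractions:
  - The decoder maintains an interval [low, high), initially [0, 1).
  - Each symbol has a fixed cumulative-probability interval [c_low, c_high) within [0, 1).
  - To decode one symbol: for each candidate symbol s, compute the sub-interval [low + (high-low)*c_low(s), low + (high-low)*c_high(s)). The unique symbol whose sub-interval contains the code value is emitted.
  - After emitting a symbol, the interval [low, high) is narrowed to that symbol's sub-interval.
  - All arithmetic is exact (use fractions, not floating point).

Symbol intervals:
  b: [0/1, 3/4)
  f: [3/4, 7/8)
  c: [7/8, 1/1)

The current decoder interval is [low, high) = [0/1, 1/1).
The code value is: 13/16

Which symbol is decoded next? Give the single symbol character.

Answer: f

Derivation:
Interval width = high − low = 1/1 − 0/1 = 1/1
Scaled code = (code − low) / width = (13/16 − 0/1) / 1/1 = 13/16
  b: [0/1, 3/4) 
  f: [3/4, 7/8) ← scaled code falls here ✓
  c: [7/8, 1/1) 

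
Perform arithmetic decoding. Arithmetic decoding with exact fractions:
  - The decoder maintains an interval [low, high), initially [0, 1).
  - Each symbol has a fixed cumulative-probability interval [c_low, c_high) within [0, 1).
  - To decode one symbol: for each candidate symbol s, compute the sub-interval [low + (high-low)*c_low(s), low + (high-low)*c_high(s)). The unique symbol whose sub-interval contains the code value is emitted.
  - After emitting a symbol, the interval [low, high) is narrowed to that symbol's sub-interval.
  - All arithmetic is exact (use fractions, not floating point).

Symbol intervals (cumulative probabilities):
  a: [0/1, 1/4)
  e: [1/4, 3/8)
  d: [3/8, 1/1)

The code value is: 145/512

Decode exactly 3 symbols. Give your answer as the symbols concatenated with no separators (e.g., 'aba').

Step 1: interval [0/1, 1/1), width = 1/1 - 0/1 = 1/1
  'a': [0/1 + 1/1*0/1, 0/1 + 1/1*1/4) = [0/1, 1/4)
  'e': [0/1 + 1/1*1/4, 0/1 + 1/1*3/8) = [1/4, 3/8) <- contains code 145/512
  'd': [0/1 + 1/1*3/8, 0/1 + 1/1*1/1) = [3/8, 1/1)
  emit 'e', narrow to [1/4, 3/8)
Step 2: interval [1/4, 3/8), width = 3/8 - 1/4 = 1/8
  'a': [1/4 + 1/8*0/1, 1/4 + 1/8*1/4) = [1/4, 9/32)
  'e': [1/4 + 1/8*1/4, 1/4 + 1/8*3/8) = [9/32, 19/64) <- contains code 145/512
  'd': [1/4 + 1/8*3/8, 1/4 + 1/8*1/1) = [19/64, 3/8)
  emit 'e', narrow to [9/32, 19/64)
Step 3: interval [9/32, 19/64), width = 19/64 - 9/32 = 1/64
  'a': [9/32 + 1/64*0/1, 9/32 + 1/64*1/4) = [9/32, 73/256) <- contains code 145/512
  'e': [9/32 + 1/64*1/4, 9/32 + 1/64*3/8) = [73/256, 147/512)
  'd': [9/32 + 1/64*3/8, 9/32 + 1/64*1/1) = [147/512, 19/64)
  emit 'a', narrow to [9/32, 73/256)

Answer: eea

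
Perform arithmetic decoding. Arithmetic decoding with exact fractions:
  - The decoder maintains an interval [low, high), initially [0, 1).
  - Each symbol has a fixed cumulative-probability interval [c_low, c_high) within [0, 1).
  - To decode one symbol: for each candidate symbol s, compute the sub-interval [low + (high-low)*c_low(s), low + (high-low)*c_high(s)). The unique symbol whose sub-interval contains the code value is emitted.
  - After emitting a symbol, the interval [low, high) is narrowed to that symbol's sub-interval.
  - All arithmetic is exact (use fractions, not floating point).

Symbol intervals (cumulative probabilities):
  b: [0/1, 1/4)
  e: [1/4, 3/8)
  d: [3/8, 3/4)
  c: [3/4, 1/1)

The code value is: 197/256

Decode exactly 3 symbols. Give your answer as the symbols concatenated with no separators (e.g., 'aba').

Step 1: interval [0/1, 1/1), width = 1/1 - 0/1 = 1/1
  'b': [0/1 + 1/1*0/1, 0/1 + 1/1*1/4) = [0/1, 1/4)
  'e': [0/1 + 1/1*1/4, 0/1 + 1/1*3/8) = [1/4, 3/8)
  'd': [0/1 + 1/1*3/8, 0/1 + 1/1*3/4) = [3/8, 3/4)
  'c': [0/1 + 1/1*3/4, 0/1 + 1/1*1/1) = [3/4, 1/1) <- contains code 197/256
  emit 'c', narrow to [3/4, 1/1)
Step 2: interval [3/4, 1/1), width = 1/1 - 3/4 = 1/4
  'b': [3/4 + 1/4*0/1, 3/4 + 1/4*1/4) = [3/4, 13/16) <- contains code 197/256
  'e': [3/4 + 1/4*1/4, 3/4 + 1/4*3/8) = [13/16, 27/32)
  'd': [3/4 + 1/4*3/8, 3/4 + 1/4*3/4) = [27/32, 15/16)
  'c': [3/4 + 1/4*3/4, 3/4 + 1/4*1/1) = [15/16, 1/1)
  emit 'b', narrow to [3/4, 13/16)
Step 3: interval [3/4, 13/16), width = 13/16 - 3/4 = 1/16
  'b': [3/4 + 1/16*0/1, 3/4 + 1/16*1/4) = [3/4, 49/64)
  'e': [3/4 + 1/16*1/4, 3/4 + 1/16*3/8) = [49/64, 99/128) <- contains code 197/256
  'd': [3/4 + 1/16*3/8, 3/4 + 1/16*3/4) = [99/128, 51/64)
  'c': [3/4 + 1/16*3/4, 3/4 + 1/16*1/1) = [51/64, 13/16)
  emit 'e', narrow to [49/64, 99/128)

Answer: cbe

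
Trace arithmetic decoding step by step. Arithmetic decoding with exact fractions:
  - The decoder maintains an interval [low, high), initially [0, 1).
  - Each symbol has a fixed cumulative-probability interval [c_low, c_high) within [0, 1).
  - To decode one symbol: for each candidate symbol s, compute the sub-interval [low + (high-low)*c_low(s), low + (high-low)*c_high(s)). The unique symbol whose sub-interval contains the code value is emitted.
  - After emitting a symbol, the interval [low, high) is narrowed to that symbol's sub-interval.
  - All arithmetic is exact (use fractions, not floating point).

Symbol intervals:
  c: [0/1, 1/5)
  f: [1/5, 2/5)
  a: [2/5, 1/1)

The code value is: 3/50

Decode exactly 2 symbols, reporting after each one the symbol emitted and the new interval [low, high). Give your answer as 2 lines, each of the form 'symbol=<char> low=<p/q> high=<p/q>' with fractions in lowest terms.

Step 1: interval [0/1, 1/1), width = 1/1 - 0/1 = 1/1
  'c': [0/1 + 1/1*0/1, 0/1 + 1/1*1/5) = [0/1, 1/5) <- contains code 3/50
  'f': [0/1 + 1/1*1/5, 0/1 + 1/1*2/5) = [1/5, 2/5)
  'a': [0/1 + 1/1*2/5, 0/1 + 1/1*1/1) = [2/5, 1/1)
  emit 'c', narrow to [0/1, 1/5)
Step 2: interval [0/1, 1/5), width = 1/5 - 0/1 = 1/5
  'c': [0/1 + 1/5*0/1, 0/1 + 1/5*1/5) = [0/1, 1/25)
  'f': [0/1 + 1/5*1/5, 0/1 + 1/5*2/5) = [1/25, 2/25) <- contains code 3/50
  'a': [0/1 + 1/5*2/5, 0/1 + 1/5*1/1) = [2/25, 1/5)
  emit 'f', narrow to [1/25, 2/25)

Answer: symbol=c low=0/1 high=1/5
symbol=f low=1/25 high=2/25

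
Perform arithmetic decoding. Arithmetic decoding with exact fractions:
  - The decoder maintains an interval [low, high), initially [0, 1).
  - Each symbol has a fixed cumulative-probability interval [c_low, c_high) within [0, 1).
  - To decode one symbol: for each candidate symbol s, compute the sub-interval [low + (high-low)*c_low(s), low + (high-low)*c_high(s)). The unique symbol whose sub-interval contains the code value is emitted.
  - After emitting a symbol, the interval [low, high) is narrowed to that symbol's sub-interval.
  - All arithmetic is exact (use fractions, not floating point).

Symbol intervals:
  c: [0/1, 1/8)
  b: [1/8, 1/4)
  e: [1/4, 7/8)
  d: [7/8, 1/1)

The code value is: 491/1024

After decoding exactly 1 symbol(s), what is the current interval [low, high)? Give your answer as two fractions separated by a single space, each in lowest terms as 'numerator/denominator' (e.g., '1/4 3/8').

Answer: 1/4 7/8

Derivation:
Step 1: interval [0/1, 1/1), width = 1/1 - 0/1 = 1/1
  'c': [0/1 + 1/1*0/1, 0/1 + 1/1*1/8) = [0/1, 1/8)
  'b': [0/1 + 1/1*1/8, 0/1 + 1/1*1/4) = [1/8, 1/4)
  'e': [0/1 + 1/1*1/4, 0/1 + 1/1*7/8) = [1/4, 7/8) <- contains code 491/1024
  'd': [0/1 + 1/1*7/8, 0/1 + 1/1*1/1) = [7/8, 1/1)
  emit 'e', narrow to [1/4, 7/8)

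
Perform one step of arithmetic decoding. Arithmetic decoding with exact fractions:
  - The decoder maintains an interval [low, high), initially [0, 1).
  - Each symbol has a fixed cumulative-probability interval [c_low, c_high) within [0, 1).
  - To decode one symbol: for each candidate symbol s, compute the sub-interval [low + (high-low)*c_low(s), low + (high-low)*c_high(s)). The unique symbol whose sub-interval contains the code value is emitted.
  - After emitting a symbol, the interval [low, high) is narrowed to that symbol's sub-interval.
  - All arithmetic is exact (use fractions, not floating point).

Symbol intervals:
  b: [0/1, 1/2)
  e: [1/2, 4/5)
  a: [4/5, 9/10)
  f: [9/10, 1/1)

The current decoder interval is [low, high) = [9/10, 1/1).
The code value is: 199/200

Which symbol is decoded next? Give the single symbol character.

Answer: f

Derivation:
Interval width = high − low = 1/1 − 9/10 = 1/10
Scaled code = (code − low) / width = (199/200 − 9/10) / 1/10 = 19/20
  b: [0/1, 1/2) 
  e: [1/2, 4/5) 
  a: [4/5, 9/10) 
  f: [9/10, 1/1) ← scaled code falls here ✓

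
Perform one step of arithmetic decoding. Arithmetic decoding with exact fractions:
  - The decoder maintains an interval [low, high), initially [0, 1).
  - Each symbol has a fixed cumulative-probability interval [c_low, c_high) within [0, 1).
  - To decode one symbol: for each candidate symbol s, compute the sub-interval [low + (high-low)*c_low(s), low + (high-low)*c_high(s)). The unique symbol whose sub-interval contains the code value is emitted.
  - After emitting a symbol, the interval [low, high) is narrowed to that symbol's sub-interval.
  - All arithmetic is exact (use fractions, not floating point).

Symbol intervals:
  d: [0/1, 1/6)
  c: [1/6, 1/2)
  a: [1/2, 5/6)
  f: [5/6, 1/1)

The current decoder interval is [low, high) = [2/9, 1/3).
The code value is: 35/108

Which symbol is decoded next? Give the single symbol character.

Interval width = high − low = 1/3 − 2/9 = 1/9
Scaled code = (code − low) / width = (35/108 − 2/9) / 1/9 = 11/12
  d: [0/1, 1/6) 
  c: [1/6, 1/2) 
  a: [1/2, 5/6) 
  f: [5/6, 1/1) ← scaled code falls here ✓

Answer: f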